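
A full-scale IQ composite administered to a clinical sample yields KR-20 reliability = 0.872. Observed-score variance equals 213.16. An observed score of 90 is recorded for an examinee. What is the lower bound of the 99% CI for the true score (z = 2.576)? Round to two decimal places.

76.54

SD = √213.16 ≈ 14.600
SEM = 14.600 × √(1 − 0.872) = 14.600 × √0.128 ≈ 14.600 × 0.358 ≈ 5.223
Margin = 2.576 × 5.223 ≈ 13.456
Lower bound: 90 − 13.456 = 76.544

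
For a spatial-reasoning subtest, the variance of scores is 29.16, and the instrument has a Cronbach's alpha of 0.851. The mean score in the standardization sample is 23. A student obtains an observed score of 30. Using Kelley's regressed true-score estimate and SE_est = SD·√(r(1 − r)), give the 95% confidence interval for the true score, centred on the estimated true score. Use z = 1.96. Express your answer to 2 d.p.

SD = √29.16 ≃ 5.40000
T̂ = 0.85100(30) + 0.14900(23) ≃ 28.95700
SE_est = SD · √(r(1 − r)) = 5.40000 · √0.12680 ≃ 5.40000 · 0.35609 ≃ 1.92288
95% CI: 28.95700 ± 3.76884 ≃ (25.18816, 32.72584)

[25.19, 32.73]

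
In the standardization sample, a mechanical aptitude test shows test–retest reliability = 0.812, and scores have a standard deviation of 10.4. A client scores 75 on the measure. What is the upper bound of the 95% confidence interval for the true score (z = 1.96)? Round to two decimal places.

83.84

SEM = 10.4000 · √(1 − 0.8120) = 10.4000 · √0.1880 ≈ 10.4000 · 0.4336 ≈ 4.5093
Half-width = 1.96·4.5093 ≈ 8.8383
Upper limit = 75 + 8.8383 ≈ 83.8383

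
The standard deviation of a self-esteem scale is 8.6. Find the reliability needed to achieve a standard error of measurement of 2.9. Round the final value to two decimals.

r = 1 − (SEM / SD)² = 1 − (2.900 / 8.6)² ≈ 1 − 0.114 ≈ 0.886

0.89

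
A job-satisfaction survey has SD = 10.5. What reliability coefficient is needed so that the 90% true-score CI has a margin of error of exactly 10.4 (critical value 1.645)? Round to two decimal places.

Required SEM = 10.4 / 1.645 ≈ 6.322
Required reliability = 1 − (SEM/SD)² = 1 − 0.363 ≈ 0.637

0.64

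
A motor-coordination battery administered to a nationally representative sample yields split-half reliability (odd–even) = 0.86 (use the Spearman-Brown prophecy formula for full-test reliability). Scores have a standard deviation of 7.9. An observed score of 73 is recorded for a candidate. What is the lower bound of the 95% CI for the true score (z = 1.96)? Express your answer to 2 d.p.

68.75

Spearman-Brown: r = 2(0.86) / (1 + 0.86) = 1.72000 / 1.86000 ≈ 0.92473
SEM = 7.90000×√(1 − 0.92473) ≈ 2.16738
Margin = 1.96 × 2.16738 ≈ 4.24806
Lower bound: 73 − 4.24806 = 68.75194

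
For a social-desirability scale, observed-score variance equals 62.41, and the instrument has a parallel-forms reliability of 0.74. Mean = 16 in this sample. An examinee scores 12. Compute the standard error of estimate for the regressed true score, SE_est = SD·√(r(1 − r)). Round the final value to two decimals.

σ = 62.41^(1/2) = 7.9000
SE_est = SD × √(r(1 − r)) = 7.9000 × √0.1924 ≈ 7.9000 × 0.4386 ≈ 3.4652

3.47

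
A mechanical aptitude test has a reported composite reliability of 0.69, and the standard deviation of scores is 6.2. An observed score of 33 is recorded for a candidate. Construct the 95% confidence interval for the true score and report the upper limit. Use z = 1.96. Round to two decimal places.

39.77

SEM = 6.2000*√(1 − 0.6900) ≈ 3.4520
Half-width = 1.96*3.4520 ≈ 6.7659
Upper limit = 33 + 6.7659 ≈ 39.7659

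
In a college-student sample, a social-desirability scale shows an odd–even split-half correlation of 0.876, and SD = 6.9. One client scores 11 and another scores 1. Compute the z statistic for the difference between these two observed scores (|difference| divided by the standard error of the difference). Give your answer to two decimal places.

3.99

r_full = 2·0.876 / (1 + 0.876) ≈ 0.934
SEM = 6.900 * √(1 − 0.934) = 6.900 * √0.066 ≈ 6.900 * 0.257 ≈ 1.774
Standard error of the difference = 1.774·√2 ≈ 2.509
z = 10 / 2.509 ≈ 3.986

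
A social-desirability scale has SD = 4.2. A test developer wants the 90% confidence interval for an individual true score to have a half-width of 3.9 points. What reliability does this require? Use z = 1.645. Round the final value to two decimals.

0.68

Required SEM = 3.9 / 1.645 ≃ 2.3708
Required reliability = 1 − (SEM/SD)² = 1 − 0.3186 ≃ 0.6814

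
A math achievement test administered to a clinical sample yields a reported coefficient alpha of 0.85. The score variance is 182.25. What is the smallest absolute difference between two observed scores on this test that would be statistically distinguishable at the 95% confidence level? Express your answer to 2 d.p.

σ = 182.25^(1/2) = 13.5000
SEM = 13.5000 · √(1 − 0.8500) = 13.5000 · √0.1500 ≈ 13.5000 · 0.3873 ≈ 5.2285
Standard error of the difference = 5.2285·√2 ≈ 7.3943
Smallest detectable difference = 1.96·7.3943 ≈ 14.4927

14.49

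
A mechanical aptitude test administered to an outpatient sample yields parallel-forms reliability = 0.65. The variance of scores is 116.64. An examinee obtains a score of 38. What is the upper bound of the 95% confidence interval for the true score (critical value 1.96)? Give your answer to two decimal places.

50.52

SD = √116.64 = 10.8000
SEM = 10.8000 · √(1 − 0.6500) = 10.8000 · √0.3500 ≈ 10.8000 · 0.5916 ≈ 6.3894
Margin = 1.96 · 6.3894 ≈ 12.5232
Upper limit = 38 + 12.5232 ≈ 50.5232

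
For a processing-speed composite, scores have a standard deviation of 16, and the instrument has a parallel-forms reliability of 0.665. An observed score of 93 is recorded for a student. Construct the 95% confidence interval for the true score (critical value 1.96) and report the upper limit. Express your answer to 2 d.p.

111.15

SEM = 16.0000 * √(1 − 0.6650) = 16.0000 * √0.3350 ≈ 16.0000 * 0.5788 ≈ 9.2607
1.96 * SEM ≈ 18.1509
Upper limit = 93 + 18.1509 ≈ 111.1509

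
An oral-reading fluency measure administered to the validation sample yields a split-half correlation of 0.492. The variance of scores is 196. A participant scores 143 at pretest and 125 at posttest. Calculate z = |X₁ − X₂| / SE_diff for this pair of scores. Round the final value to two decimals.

SD = √196 = 14.0000
r_full = 2·0.492 / (1 + 0.492) ≈ 0.6595
SEM = 14.0000×√(1 − 0.6595) ≈ 8.1691
SE_diff = SEM × √2 ≈ 8.1691 × 1.4142 ≈ 11.5529
z = |143 − 125| / 11.5529 = 18 / 11.5529 ≈ 1.5581

1.56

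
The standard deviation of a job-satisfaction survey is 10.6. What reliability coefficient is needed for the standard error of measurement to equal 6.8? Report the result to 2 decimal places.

0.59

r = 1 − (6.80000/10.6)² ≈ 1 − 0.41153 ≈ 0.58847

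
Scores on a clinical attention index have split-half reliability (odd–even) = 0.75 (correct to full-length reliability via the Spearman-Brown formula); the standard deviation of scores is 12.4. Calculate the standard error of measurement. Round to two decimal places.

4.69

r_full = 2·0.75 / (1 + 0.75) ≈ 0.857
The standard error of measurement is 12.400×√(1 − 0.857) ≈ 12.400×0.378 ≈ 4.687.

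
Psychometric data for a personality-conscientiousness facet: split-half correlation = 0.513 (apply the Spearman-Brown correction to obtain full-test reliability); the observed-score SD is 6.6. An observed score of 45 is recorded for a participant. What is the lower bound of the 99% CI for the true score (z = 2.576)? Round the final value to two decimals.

35.35

Spearman-Brown: r = 2(0.513) / (1 + 0.513) = 1.0260 / 1.5130 ≈ 0.6781
SEM = 6.6000 * √(1 − 0.6781) = 6.6000 * √0.3219 ≈ 6.6000 * 0.5673 ≈ 3.7445
Margin = 2.576 * 3.7445 ≈ 9.6457
Lower bound: 45 − 9.6457 = 35.3543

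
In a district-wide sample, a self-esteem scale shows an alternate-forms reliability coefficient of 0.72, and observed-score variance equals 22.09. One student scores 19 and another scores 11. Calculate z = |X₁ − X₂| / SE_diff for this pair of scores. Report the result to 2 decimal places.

2.27

SD = √22.09 ≈ 4.70000
The standard error of measurement is 4.70000*√(1 − 0.72000) ≈ 4.70000*0.52915 ≈ 2.48701.
SE_diff = √2 * SEM ≈ 3.51716
z = |19 − 11| / 3.51716 = 8 / 3.51716 ≈ 2.27456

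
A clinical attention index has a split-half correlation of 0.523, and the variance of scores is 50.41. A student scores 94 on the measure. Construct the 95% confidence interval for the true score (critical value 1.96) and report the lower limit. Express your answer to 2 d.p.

σ = 50.41^(1/2) = 7.1000
Spearman-Brown: r = 2(0.523) / (1 + 0.523) = 1.0460 / 1.5230 ≃ 0.6868
SEM = 7.1000 · √(1 − 0.6868) = 7.1000 · √0.3132 ≃ 7.1000 · 0.5596 ≃ 3.9734
1.96 · SEM ≃ 7.7880
Lower limit = 94 − 7.7880 ≃ 86.2120

86.21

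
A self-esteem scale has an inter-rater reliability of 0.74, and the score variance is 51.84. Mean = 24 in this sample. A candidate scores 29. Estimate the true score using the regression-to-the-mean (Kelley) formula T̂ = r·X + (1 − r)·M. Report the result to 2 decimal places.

Estimated true score = 0.740·29 + (1 − 0.740)·24 ≈ 27.700

27.70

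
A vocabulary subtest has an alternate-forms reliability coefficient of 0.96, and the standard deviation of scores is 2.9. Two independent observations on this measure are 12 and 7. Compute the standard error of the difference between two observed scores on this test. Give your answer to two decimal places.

0.82

SEM = 2.9000 × √(1 − 0.9600) = 2.9000 × √0.0400 ≃ 2.9000 × 0.2000 ≃ 0.5800
SE_diff = √2 × SEM ≃ 0.8202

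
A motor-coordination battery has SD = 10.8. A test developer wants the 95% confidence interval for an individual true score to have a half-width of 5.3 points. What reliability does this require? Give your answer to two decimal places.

SEM needed = half-width / z = 5.3/1.96 ≈ 2.704
r = 1 − (SEM / SD)² = 1 − (2.704 / 10.8)² ≈ 1 − 0.063 ≈ 0.937

0.94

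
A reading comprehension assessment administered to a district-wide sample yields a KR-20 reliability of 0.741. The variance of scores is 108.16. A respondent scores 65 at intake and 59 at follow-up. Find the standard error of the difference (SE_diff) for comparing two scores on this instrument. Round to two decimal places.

7.49

SD = √108.16 ≈ 10.400
SEM = 10.400 * √(1 − 0.741) = 10.400 * √0.259 ≈ 10.400 * 0.509 ≈ 5.293
SE_diff = SEM * √2 ≈ 5.293 * 1.414 ≈ 7.485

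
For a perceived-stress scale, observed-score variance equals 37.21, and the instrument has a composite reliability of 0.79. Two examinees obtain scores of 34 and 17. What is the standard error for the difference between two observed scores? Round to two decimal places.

SD = √37.21 = 6.10000
SEM = 6.10000 * √(1 − 0.79000) = 6.10000 * √0.21000 ≈ 6.10000 * 0.45826 ≈ 2.79537
SE_diff = √2 * SEM ≈ 3.95325

3.95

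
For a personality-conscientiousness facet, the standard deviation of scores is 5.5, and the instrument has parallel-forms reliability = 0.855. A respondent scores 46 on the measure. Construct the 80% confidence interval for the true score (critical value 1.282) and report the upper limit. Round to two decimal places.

The standard error of measurement is 5.5000×√(1 − 0.8550) ≈ 5.5000×0.3808 ≈ 2.0943.
Half-width = 1.282×2.0943 ≈ 2.6849
Upper limit = 46 + 2.6849 ≈ 48.6849

48.68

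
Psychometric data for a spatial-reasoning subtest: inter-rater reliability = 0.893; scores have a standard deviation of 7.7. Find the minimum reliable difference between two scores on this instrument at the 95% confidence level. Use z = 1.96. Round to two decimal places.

6.98

SEM = 7.7000×√(1 − 0.8930) ≈ 2.5187
Standard error of the difference = 2.5187·√2 ≈ 3.5620
Smallest detectable difference = 1.96×3.5620 ≈ 6.9816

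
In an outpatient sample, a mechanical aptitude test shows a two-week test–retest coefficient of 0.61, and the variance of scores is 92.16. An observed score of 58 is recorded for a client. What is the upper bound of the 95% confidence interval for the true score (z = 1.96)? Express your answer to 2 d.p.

69.75

SD = √92.16 ≃ 9.6000
SEM = 9.6000×√(1 − 0.6100) ≃ 5.9952
1.96 × SEM ≃ 11.7506
Upper bound: 58 + 11.7506 = 69.7506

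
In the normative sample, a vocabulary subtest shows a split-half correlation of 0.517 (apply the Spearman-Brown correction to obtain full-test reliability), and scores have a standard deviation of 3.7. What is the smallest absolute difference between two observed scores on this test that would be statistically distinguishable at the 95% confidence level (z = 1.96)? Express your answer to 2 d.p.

Spearman-Brown: r = 2(0.517) / (1 + 0.517) = 1.0340 / 1.5170 ≈ 0.6816
SEM = 3.7000*√(1 − 0.6816) ≈ 2.0878
Standard error of the difference = 2.0878·√2 ≈ 2.9526
Minimum reliable difference = 1.96 * SE_diff ≈ 1.96 * 2.9526 ≈ 5.7870

5.79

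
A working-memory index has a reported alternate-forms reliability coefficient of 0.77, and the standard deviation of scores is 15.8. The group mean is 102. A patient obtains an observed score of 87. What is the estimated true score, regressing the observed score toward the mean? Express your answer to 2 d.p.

90.45

T̂ = r·X + (1 − r)·M = 0.77000×87 + 0.23000×102 = 66.99000 + 23.46000 ≈ 90.45000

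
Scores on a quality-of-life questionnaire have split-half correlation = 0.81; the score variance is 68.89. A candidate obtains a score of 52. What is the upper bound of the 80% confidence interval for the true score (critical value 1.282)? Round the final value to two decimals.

55.45

SD = √68.89 ≈ 8.30000
Spearman-Brown: r = 2(0.81) / (1 + 0.81) = 1.62000 / 1.81000 ≈ 0.89503
SEM = 8.30000 · √(1 − 0.89503) = 8.30000 · √0.10497 ≈ 8.30000 · 0.32399 ≈ 2.68915
Margin = 1.282 · 2.68915 ≈ 3.44749
Upper limit = 52 + 3.44749 ≈ 55.44749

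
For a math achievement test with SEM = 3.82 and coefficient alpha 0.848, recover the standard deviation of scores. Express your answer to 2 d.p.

SD = SEM / √(1 − r) = 3.82 / √0.15200 ≈ 3.82 / 0.38987 ≈ 9.79809

9.80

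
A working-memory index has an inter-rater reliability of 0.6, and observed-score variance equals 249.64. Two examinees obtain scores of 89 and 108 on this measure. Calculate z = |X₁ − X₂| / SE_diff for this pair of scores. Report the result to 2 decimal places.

1.34

SD = √249.64 = 15.800
The standard error of measurement is 15.800*√(1 − 0.600) ≈ 15.800*0.632 ≈ 9.993.
SE_diff = SEM * √2 ≈ 9.993 * 1.414 ≈ 14.132
z = 19 / 14.132 ≈ 1.344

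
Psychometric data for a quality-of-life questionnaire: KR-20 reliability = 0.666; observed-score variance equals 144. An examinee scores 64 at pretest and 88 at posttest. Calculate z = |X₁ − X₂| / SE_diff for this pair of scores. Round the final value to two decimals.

σ = 144^(1/2) = 12.00000
SEM = 12.00000 * √(1 − 0.66600) = 12.00000 * √0.33400 ≈ 12.00000 * 0.57793 ≈ 6.93513
SE_diff = √2 * SEM ≈ 9.80775
z = |64 − 88| / 9.80775 = 24 / 9.80775 ≈ 2.44704

2.45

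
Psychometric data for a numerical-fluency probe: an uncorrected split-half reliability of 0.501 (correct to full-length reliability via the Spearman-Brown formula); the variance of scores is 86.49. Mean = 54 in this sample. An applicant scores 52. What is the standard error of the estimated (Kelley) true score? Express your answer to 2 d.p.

SD = √86.49 = 9.30000
r_full = 2·0.501 / (1 + 0.501) ≈ 0.66755
SE_est = SD × √(r(1 − r)) = 9.30000 × √0.22193 ≈ 9.30000 × 0.47109 ≈ 4.38113

4.38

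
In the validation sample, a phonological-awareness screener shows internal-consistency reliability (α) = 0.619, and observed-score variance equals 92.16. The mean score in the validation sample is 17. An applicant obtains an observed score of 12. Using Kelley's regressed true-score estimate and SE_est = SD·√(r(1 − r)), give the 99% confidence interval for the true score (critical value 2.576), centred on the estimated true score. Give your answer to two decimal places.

[1.90, 25.91]

σ = 92.16^(1/2) = 9.6000
T̂ = 0.6190(12) + 0.3810(17) ≈ 13.9050
SE_est = 9.6000·√[r(1 − r)] ≈ 4.6621
99% CI: 13.9050 ± 12.0095 ≈ (1.8955, 25.9145)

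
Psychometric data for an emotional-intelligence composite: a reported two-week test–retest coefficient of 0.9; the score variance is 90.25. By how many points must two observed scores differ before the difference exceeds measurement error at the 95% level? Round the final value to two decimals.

SD = √90.25 ≈ 9.50000
SEM = 9.50000 × √(1 − 0.90000) = 9.50000 × √0.10000 ≈ 9.50000 × 0.31623 ≈ 3.00416
SE_diff = √2 × SEM ≈ 4.24853
Smallest detectable difference = 1.96×4.24853 ≈ 8.32712

8.33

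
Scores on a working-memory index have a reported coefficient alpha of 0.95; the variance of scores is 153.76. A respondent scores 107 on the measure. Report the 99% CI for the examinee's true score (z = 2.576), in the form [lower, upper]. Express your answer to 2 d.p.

[99.86, 114.14]

SD = √153.76 ≈ 12.400
SEM = 12.400·√(1 − 0.950) ≈ 2.773
2.576 · SEM ≈ 7.143
99% CI: 107 ± 7.143 = [99.857, 114.143]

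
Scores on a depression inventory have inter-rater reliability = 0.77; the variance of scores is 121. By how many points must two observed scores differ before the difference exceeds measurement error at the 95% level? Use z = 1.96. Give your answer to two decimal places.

σ = 121^(1/2) = 11.0000
SEM = 11.0000*√(1 − 0.7700) ≃ 5.2754
Standard error of the difference = 5.2754·√2 ≃ 7.4606
Smallest detectable difference = 1.96*7.4606 ≃ 14.6227

14.62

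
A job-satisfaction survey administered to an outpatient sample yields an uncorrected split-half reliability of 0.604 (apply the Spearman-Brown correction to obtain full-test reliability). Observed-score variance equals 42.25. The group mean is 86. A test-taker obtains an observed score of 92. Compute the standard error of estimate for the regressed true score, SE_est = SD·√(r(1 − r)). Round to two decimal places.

2.80

SD = √42.25 = 6.500
r_full = 2·0.604 / (1 + 0.604) ≈ 0.753
SE_est = SD * √(r(1 − r)) = 6.500 * √0.186 ≈ 6.500 * 0.431 ≈ 2.803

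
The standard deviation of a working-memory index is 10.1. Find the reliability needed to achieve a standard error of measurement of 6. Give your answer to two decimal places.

r = 1 − (SEM / SD)² = 1 − (6.000 / 10.1)² ≃ 1 − 0.353 ≃ 0.647

0.65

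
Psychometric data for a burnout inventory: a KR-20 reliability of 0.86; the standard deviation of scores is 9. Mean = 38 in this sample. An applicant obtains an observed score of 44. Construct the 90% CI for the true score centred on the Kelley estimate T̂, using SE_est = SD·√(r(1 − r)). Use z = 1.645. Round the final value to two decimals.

Estimated true score = 0.8600*44 + (1 − 0.8600)*38 ≈ 43.1600
SE_est = SD * √(r(1 − r)) = 9.0000 * √0.1204 ≈ 9.0000 * 0.3470 ≈ 3.1229
CI = 43.1600 ± 1.645 * 3.1229 → [38.0229, 48.2971]

[38.02, 48.30]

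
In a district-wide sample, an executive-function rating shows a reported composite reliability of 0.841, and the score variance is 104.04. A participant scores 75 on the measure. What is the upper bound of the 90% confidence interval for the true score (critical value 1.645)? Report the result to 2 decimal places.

81.69

SD = √104.04 ≈ 10.20000
SEM = 10.20000*√(1 − 0.84100) ≈ 4.06723
Half-width = 1.645*4.06723 ≈ 6.69059
Upper bound: 75 + 6.69059 = 81.69059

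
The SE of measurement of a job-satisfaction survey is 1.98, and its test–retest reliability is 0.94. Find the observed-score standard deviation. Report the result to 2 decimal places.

8.08

SD = 1.98 / √(1 − 0.94) ≈ 8.0833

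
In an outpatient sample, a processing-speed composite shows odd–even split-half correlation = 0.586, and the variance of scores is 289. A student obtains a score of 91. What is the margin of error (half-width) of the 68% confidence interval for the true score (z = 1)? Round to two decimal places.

8.69

SD = √289 ≈ 17.0000
Spearman-Brown: r = 2(0.586) / (1 + 0.586) = 1.1720 / 1.5860 ≈ 0.7390
SEM = 17.0000 × √(1 − 0.7390) = 17.0000 × √0.2610 ≈ 17.0000 × 0.5109 ≈ 8.6856
Half-width = 1×8.6856 ≈ 8.6856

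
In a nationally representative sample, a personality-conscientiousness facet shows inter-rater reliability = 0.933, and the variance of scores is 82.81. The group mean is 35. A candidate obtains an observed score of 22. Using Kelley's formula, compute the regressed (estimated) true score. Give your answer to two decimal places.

22.87

T̂ = r·X + (1 − r)·M = 0.93300·22 + 0.06700·35 = 20.52600 + 2.34500 ≈ 22.87100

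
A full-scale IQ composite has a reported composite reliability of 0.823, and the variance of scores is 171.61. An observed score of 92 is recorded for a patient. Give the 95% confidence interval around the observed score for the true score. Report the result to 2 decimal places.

[81.20, 102.80]

SD = √171.61 ≃ 13.1000
SEM = 13.1000×√(1 − 0.8230) ≃ 5.5113
Margin = 1.96 × 5.5113 ≃ 10.8022
95% CI: 92 ± 10.8022 = [81.1978, 102.8022]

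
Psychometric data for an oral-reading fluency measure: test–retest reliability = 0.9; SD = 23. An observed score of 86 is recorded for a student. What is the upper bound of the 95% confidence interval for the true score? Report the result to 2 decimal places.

SEM = 23.00000*√(1 − 0.90000) ≈ 7.27324
1.96 * SEM ≈ 14.25555
Upper limit = 86 + 14.25555 ≈ 100.25555

100.26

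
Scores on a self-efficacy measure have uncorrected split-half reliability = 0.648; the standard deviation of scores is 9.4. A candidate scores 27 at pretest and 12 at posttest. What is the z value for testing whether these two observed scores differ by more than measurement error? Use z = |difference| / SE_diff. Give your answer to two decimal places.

2.44

Full-length reliability (Spearman-Brown) = 2(0.648)/(1+0.648) ≃ 0.78641
The standard error of measurement is 9.40000·√(1 − 0.78641) ≃ 9.40000·0.46216 ≃ 4.34431.
SE_diff = SEM · √2 ≃ 4.34431 · 1.41421 ≃ 6.14378
z = 15 / 6.14378 ≃ 2.44149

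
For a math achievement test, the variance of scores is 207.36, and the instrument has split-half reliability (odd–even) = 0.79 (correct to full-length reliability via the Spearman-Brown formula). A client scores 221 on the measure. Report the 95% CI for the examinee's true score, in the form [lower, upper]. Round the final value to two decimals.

[211.33, 230.67]

SD = √207.36 = 14.4000
Full-length reliability (Spearman-Brown) = 2(0.79)/(1+0.79) ≃ 0.8827
SEM = 14.4000×√(1 − 0.8827) ≃ 4.9323
1.96 × SEM ≃ 9.6672
CI = 221 ± 9.6672 → [211.3328, 230.6672]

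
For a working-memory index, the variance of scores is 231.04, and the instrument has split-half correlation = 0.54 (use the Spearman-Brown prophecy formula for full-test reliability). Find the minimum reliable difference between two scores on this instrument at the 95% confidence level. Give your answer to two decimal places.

23.03

SD = √231.04 ≈ 15.2000
Full-length reliability (Spearman-Brown) = 2(0.54)/(1+0.54) ≈ 0.7013
SEM = 15.2000·√(1 − 0.7013) ≈ 8.3073
SE_diff = √2 · SEM ≈ 11.7484
Minimum reliable difference = 1.96 · SE_diff ≈ 1.96 · 11.7484 ≈ 23.0268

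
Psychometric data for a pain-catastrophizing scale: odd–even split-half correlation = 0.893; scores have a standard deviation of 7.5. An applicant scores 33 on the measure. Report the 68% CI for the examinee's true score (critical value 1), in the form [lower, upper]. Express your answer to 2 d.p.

Full-length reliability (Spearman-Brown) = 2(0.893)/(1+0.893) ≈ 0.943
SEM = 7.500 · √(1 − 0.943) = 7.500 · √0.057 ≈ 7.500 · 0.238 ≈ 1.783
1 · SEM ≈ 1.783
68% CI: 33 ± 1.783 = [31.217, 34.783]

[31.22, 34.78]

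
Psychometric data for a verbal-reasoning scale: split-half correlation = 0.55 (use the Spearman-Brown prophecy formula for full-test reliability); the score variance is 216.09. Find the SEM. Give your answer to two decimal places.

SD = √216.09 = 14.700
r_full = 2·0.55 / (1 + 0.55) ≈ 0.710
SEM = 14.700 · √(1 − 0.710) = 14.700 · √0.290 ≈ 14.700 · 0.539 ≈ 7.921

7.92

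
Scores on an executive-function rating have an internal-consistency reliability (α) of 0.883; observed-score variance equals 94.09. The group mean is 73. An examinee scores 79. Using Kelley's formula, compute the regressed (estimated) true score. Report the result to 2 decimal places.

78.30

T̂ = 0.883(79) + 0.117(73) ≈ 78.298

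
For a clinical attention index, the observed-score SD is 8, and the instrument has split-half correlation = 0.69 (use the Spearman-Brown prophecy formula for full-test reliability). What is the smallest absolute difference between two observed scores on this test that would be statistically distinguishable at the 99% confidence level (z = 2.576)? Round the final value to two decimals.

Full-length reliability (Spearman-Brown) = 2(0.69)/(1+0.69) ≈ 0.817
SEM = 8.000·√(1 − 0.817) ≈ 3.426
SE_diff = SEM · √2 ≈ 3.426 · 1.414 ≈ 4.846
Smallest detectable difference = 2.576·4.846 ≈ 12.482

12.48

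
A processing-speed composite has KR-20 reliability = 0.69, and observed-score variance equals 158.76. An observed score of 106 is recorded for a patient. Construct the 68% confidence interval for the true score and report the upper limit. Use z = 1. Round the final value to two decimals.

σ = 158.76^(1/2) = 12.6000
The standard error of measurement is 12.6000×√(1 − 0.6900) ≈ 12.6000×0.5568 ≈ 7.0154.
Half-width = 1×7.0154 ≈ 7.0154
Upper limit = 106 + 7.0154 ≈ 113.0154

113.02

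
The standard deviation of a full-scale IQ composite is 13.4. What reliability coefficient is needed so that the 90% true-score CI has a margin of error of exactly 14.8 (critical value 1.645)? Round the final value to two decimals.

0.55

Required SEM = 14.8 / 1.645 ≈ 8.9970
r = 1 − (SEM / SD)² = 1 − (8.9970 / 13.4)² ≈ 1 − 0.4508 ≈ 0.5492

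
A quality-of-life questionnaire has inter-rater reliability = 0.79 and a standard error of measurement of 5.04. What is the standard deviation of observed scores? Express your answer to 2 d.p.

11.00

σ = SEM·(1 − r)^(−1/2) ≃ 5.04×2.18218 ≃ 10.99818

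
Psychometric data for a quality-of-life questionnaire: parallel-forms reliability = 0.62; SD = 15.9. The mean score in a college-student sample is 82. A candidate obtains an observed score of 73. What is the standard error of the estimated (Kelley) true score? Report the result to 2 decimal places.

SE_est = SD · √(r(1 − r)) = 15.9000 · √0.2356 ≈ 15.9000 · 0.4854 ≈ 7.7176

7.72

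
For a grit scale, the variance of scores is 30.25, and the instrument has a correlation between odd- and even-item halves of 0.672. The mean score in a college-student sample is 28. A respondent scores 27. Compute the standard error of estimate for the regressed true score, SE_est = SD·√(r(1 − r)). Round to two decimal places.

2.18

σ = 30.25^(1/2) = 5.500
Full-length reliability (Spearman-Brown) = 2(0.672)/(1+0.672) ≈ 0.804
SE_est = SD × √(r(1 − r)) = 5.500 × √0.158 ≈ 5.500 × 0.397 ≈ 2.184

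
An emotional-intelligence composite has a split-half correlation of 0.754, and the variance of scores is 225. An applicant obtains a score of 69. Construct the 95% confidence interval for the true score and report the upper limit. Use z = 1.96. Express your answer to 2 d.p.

80.01

SD = √225 ≃ 15.000
Spearman-Brown: r = 2(0.754) / (1 + 0.754) = 1.508 / 1.754 ≃ 0.860
SEM = 15.000 * √(1 − 0.860) = 15.000 * √0.140 ≃ 15.000 * 0.375 ≃ 5.618
Half-width = 1.96*5.618 ≃ 11.010
Upper limit = 69 + 11.010 ≃ 80.010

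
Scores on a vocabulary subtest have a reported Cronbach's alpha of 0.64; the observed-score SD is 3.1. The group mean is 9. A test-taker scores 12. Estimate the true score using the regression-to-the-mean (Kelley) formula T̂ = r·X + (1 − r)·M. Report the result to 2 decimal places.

T̂ = r·X + (1 − r)·M = 0.640·12 + 0.360·9 = 7.680 + 3.240 ≃ 10.920

10.92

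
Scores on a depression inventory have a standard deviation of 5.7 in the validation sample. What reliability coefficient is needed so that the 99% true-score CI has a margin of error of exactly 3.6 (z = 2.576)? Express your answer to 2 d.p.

0.94

SEM needed = half-width / z = 3.6/2.576 ≈ 1.3975
r = 1 − (SEM / SD)² = 1 − (1.3975 / 5.7)² ≈ 1 − 0.0601 ≈ 0.9399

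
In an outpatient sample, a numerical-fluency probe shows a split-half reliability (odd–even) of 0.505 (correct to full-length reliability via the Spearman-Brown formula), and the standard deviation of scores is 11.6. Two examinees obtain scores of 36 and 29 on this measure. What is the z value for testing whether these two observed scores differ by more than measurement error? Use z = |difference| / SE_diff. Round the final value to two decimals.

0.74

Spearman-Brown: r = 2(0.505) / (1 + 0.505) = 1.0100 / 1.5050 ≈ 0.6711
SEM = 11.6000×√(1 − 0.6711) ≈ 6.6526
SE_diff = SEM × √2 ≈ 6.6526 × 1.4142 ≈ 9.4082
z = |36 − 29| / 9.4082 = 7 / 9.4082 ≈ 0.7440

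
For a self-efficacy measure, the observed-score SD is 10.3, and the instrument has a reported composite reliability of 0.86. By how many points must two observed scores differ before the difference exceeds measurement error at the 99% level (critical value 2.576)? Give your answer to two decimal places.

14.04

The standard error of measurement is 10.3000·√(1 − 0.8600) ≈ 10.3000·0.3742 ≈ 3.8539.
SE_diff = SEM · √2 ≈ 3.8539 · 1.4142 ≈ 5.4502
Minimum reliable difference = 2.576 · SE_diff ≈ 2.576 · 5.4502 ≈ 14.0398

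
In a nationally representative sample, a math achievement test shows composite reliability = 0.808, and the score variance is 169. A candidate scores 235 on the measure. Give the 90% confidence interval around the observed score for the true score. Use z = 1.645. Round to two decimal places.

σ = 169^(1/2) = 13.0000
SEM = 13.0000·√(1 − 0.8080) ≈ 5.6963
Margin = 1.645 · 5.6963 ≈ 9.3704
90% CI: 235 ± 9.3704 = [225.6296, 244.3704]

[225.63, 244.37]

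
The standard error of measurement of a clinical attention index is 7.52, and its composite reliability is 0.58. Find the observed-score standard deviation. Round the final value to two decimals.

SD = SEM / √(1 − r) = 7.52 / √0.420 ≃ 7.52 / 0.648 ≃ 11.604

11.60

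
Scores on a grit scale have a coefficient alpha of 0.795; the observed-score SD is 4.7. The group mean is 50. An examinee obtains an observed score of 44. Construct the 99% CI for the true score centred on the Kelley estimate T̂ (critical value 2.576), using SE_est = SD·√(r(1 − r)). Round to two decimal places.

Estimated true score = 0.7950*44 + (1 − 0.7950)*50 ≃ 45.2300
SE_est = 4.7000*√(0.7950*0.2050) ≃ 1.8974
CI = 45.2300 ± 2.576 * 1.8974 → [40.3423, 50.1177]

[40.34, 50.12]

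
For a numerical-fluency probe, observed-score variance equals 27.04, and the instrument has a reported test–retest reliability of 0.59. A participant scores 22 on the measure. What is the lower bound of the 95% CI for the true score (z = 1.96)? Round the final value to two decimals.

15.47

σ = 27.04^(1/2) = 5.2000
SEM = 5.2000 × √(1 − 0.5900) = 5.2000 × √0.4100 ≈ 5.2000 × 0.6403 ≈ 3.3296
Half-width = 1.96×3.3296 ≈ 6.5261
Lower limit = 22 − 6.5261 ≈ 15.4739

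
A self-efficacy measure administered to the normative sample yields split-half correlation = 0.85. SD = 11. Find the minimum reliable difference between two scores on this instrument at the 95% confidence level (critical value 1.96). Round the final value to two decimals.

Full-length reliability (Spearman-Brown) = 2(0.85)/(1+0.85) ≃ 0.91892
SEM = 11.00000×√(1 − 0.91892) ≃ 3.13222
Standard error of the difference = 3.13222·√2 ≃ 4.42963
Smallest detectable difference = 1.96×4.42963 ≃ 8.68207

8.68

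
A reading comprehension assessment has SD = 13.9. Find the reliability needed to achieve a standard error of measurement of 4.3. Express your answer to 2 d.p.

Required reliability = 1 − (SEM/SD)² = 1 − 0.09570 ≃ 0.90430

0.90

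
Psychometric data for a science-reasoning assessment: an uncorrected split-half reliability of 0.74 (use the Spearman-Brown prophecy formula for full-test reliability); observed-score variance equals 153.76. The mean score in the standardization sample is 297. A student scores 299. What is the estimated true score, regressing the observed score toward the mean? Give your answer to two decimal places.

298.70

Full-length reliability (Spearman-Brown) = 2(0.74)/(1+0.74) ≈ 0.85057
T̂ = 0.85057(299) + 0.14943(297) ≈ 298.70115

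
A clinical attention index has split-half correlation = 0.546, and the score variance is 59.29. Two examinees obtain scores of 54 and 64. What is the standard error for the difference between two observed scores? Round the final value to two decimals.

5.90

σ = 59.29^(1/2) = 7.7000
Spearman-Brown: r = 2(0.546) / (1 + 0.546) = 1.0920 / 1.5460 ≃ 0.7063
SEM = 7.7000 · √(1 − 0.7063) = 7.7000 · √0.2937 ≃ 7.7000 · 0.5419 ≃ 4.1727
Standard error of the difference = 4.1727·√2 ≃ 5.9010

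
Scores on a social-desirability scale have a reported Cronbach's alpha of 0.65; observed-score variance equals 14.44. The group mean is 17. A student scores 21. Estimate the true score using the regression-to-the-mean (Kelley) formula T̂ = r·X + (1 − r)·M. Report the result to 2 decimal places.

Estimated true score = 0.650×21 + (1 − 0.650)×17 ≃ 19.600

19.60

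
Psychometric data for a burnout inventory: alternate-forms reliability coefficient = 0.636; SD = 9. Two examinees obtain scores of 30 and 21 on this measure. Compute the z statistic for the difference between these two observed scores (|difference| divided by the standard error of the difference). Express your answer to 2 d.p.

1.17

SEM = 9.000 * √(1 − 0.636) = 9.000 * √0.364 ≈ 9.000 * 0.603 ≈ 5.430
SE_diff = SEM * √2 ≈ 5.430 * 1.414 ≈ 7.679
z = 9 / 7.679 ≈ 1.172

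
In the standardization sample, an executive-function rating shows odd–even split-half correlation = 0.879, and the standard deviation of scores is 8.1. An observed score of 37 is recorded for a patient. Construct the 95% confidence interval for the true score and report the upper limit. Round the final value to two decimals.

41.03

r_full = 2·0.879 / (1 + 0.879) ≈ 0.9356
SEM = 8.1000 * √(1 − 0.9356) = 8.1000 * √0.0644 ≈ 8.1000 * 0.2538 ≈ 2.0555
Margin = 1.96 * 2.0555 ≈ 4.0288
Upper bound: 37 + 4.0288 = 41.0288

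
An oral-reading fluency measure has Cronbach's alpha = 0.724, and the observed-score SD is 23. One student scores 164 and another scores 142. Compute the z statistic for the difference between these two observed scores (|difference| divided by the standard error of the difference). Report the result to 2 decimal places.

1.29

SEM = 23.000 · √(1 − 0.724) = 23.000 · √0.276 ≈ 23.000 · 0.525 ≈ 12.083
Standard error of the difference = 12.083·√2 ≈ 17.088
z = |164 − 142| / 17.088 = 22 / 17.088 ≈ 1.287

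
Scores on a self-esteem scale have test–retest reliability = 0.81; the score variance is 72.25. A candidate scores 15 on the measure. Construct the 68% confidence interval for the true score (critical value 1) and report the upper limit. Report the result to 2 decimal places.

18.71

SD = √72.25 ≈ 8.5000
SEM = 8.5000 × √(1 − 0.8100) = 8.5000 × √0.1900 ≈ 8.5000 × 0.4359 ≈ 3.7051
Margin = 1 × 3.7051 ≈ 3.7051
Upper limit = 15 + 3.7051 ≈ 18.7051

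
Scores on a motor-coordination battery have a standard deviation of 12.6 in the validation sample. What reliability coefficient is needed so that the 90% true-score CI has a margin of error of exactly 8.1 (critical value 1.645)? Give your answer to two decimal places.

SEM needed = half-width / z = 8.1/1.645 ≈ 4.924
Required reliability = 1 − (SEM/SD)² = 1 − 0.153 ≈ 0.847

0.85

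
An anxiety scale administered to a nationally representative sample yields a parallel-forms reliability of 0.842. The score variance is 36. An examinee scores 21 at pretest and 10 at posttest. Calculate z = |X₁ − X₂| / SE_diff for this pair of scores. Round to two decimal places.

3.26

SD = √36 ≈ 6.00000
SEM = 6.00000 × √(1 − 0.84200) = 6.00000 × √0.15800 ≈ 6.00000 × 0.39749 ≈ 2.38495
SE_diff = √2 × SEM ≈ 3.37283
z = |21 − 10| / 3.37283 = 11 / 3.37283 ≈ 3.26135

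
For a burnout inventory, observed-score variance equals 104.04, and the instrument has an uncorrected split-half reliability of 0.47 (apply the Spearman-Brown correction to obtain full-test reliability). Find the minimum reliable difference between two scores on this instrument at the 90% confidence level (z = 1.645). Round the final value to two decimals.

SD = √104.04 ≃ 10.200
r_full = 2·0.47 / (1 + 0.47) ≃ 0.639
SEM = 10.200 * √(1 − 0.639) = 10.200 * √0.361 ≃ 10.200 * 0.600 ≃ 6.125
Standard error of the difference = 6.125·√2 ≃ 8.662
Minimum reliable difference = 1.645 * SE_diff ≃ 1.645 * 8.662 ≃ 14.248

14.25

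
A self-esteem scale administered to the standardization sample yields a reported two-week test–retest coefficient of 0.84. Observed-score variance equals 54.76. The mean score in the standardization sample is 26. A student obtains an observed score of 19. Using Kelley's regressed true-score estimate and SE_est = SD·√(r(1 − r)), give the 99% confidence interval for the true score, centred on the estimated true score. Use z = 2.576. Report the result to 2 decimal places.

[13.13, 27.11]

SD = √54.76 = 7.400
T̂ = 0.840(19) + 0.160(26) ≈ 20.120
SE_est = 7.400·√[r(1 − r)] ≈ 2.713
99% CI: 20.120 ± 6.988 ≈ (13.132, 27.108)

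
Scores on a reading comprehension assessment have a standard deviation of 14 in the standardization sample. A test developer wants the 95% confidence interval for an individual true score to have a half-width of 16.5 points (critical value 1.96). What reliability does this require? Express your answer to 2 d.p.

0.64

Required SEM = 16.5 / 1.96 ≈ 8.418
Required reliability = 1 − (SEM/SD)² = 1 − 0.362 ≈ 0.638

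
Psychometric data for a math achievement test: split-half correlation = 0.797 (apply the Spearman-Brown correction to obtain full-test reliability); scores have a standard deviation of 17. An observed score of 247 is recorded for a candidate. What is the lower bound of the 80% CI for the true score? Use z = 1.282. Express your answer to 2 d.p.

r_full = 2·0.797 / (1 + 0.797) ≈ 0.8870
SEM = 17.0000 · √(1 − 0.8870) = 17.0000 · √0.1130 ≈ 17.0000 · 0.3361 ≈ 5.7138
Half-width = 1.282·5.7138 ≈ 7.3251
Lower bound: 247 − 7.3251 = 239.6749

239.67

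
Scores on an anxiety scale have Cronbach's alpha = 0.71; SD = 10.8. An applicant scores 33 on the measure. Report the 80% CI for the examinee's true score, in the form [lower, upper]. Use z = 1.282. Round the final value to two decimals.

[25.54, 40.46]

SEM = 10.8000 · √(1 − 0.7100) = 10.8000 · √0.2900 ≈ 10.8000 · 0.5385 ≈ 5.8160
Half-width = 1.282·5.8160 ≈ 7.4561
80% CI: 33 ± 7.4561 = [25.5439, 40.4561]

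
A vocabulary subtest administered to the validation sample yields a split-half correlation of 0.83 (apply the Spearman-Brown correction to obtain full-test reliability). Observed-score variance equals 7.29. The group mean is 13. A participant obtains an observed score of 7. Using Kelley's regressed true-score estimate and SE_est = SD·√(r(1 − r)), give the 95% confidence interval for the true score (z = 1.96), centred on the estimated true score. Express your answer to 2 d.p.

σ = 7.29^(1/2) = 2.70000
Spearman-Brown: r = 2(0.83) / (1 + 0.83) = 1.66000 / 1.83000 ≈ 0.90710
T̂ = r·X + (1 − r)·M = 0.90710×7 + 0.09290×13 ≈ 6.34973 + 1.20765 ≈ 7.55738
SE_est = 2.70000·√[r(1 − r)] ≈ 0.78377
CI = 7.55738 ± 1.96 × 0.78377 → [6.02118, 9.09358]

[6.02, 9.09]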